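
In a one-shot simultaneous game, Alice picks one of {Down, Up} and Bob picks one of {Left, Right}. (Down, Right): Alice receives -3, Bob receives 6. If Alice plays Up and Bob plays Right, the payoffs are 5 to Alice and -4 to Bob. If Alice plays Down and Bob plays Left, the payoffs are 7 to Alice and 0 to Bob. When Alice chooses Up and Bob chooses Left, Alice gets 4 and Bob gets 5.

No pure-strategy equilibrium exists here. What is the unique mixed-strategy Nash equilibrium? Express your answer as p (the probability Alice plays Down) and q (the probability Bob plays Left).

p = 3/5, q = 8/11

Set Bob's expected payoff from Left equal to that from Right:
  Bob's expected payoff from Left: p·0 + (1−p)·5 = -5p + 5
  Bob's expected payoff from Right: p·6 + (1−p)·(-4) = 10p - 4
  -5p + 5 = 10p - 4  ⇒  -15p = -9  ⇒  p = 3/5.
Alice's indifference between Down and Up determines Bob's mixing probability q:
  Alice's payoff from Down: q·7 + (1−q)·(-3) = 10q - 3
  Alice's payoff from Up: q·4 + (1−q)·5 = -q + 5
  10q - 3 = -q + 5  ⇒  11q = 8  ⇒  q = 8/11.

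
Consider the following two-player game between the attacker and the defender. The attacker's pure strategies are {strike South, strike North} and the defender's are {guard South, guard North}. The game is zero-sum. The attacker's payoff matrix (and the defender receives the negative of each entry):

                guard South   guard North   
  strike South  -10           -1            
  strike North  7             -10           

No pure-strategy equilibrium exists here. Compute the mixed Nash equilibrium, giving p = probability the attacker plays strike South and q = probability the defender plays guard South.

The attacker's mix must leave the defender indifferent between guard South and guard North.
  the defender's payoff from guard South: p·10 + (1−p)·(-7) = 17p - 7
  the defender's payoff from guard North: p·1 + (1−p)·10 = -9p + 10
  17p - 7 = -9p + 10  ⇒  26p = 17  ⇒  p = 17/26.
The defender's mix must leave the attacker indifferent between strike South and strike North.
  the attacker's payoff from strike South: q·(-10) + (1−q)·(-1) = -9q - 1
  the attacker's payoff from strike North: q·7 + (1−q)·(-10) = 17q - 10
  -9q - 1 = 17q - 10  ⇒  -26q = -9  ⇒  q = 9/26.

p = 17/26, q = 9/26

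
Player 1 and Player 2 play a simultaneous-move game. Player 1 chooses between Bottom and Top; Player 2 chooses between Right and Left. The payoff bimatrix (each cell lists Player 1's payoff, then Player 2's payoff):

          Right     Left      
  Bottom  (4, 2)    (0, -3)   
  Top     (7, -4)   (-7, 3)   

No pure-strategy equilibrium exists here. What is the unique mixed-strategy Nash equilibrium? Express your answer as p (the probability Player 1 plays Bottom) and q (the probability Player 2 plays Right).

Set Player 2's expected payoff from Right equal to that from Left:
  Player 2's payoff from Right: p·2 + (1−p)·(-4) = 6p - 4
  Player 2's payoff from Left: p·(-3) + (1−p)·3 = -6p + 3
  6p - 4 = -6p + 3  ⇒  12p = 7  ⇒  p = 7/12.
Set Player 1's expected payoff from Bottom equal to that from Top:
  Player 1's expected payoff from Bottom: q·4 + (1−q)·0 = 4q
  Player 1's expected payoff from Top: q·7 + (1−q)·(-7) = 14q - 7
  4q = 14q - 7  ⇒  -10q = -7  ⇒  q = 7/10.

p = 7/12, q = 7/10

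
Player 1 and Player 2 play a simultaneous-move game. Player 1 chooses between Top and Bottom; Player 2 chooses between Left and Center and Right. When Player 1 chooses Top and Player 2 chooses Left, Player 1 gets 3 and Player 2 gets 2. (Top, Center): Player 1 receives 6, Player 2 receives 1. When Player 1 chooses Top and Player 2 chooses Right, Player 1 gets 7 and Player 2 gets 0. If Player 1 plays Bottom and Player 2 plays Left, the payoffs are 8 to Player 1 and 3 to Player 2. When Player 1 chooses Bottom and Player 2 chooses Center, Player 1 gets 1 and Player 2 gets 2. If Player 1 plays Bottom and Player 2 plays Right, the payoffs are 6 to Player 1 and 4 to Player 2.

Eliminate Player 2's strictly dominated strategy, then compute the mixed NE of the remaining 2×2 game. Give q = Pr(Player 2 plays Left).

q = 1/6

Player 2's strategy Center is strictly dominated by Left: 2 > 1 and 3 > 2. Eliminate Center.
For Player 1 to be willing to mix, Player 1 must be indifferent between Top and Bottom, which pins down Player 2's mix.
  Player 1's payoff from Top: q·3 + (1−q)·7 = -4q + 7
  Player 1's payoff from Bottom: q·8 + (1−q)·6 = 2q + 6
  -4q + 7 = 2q + 6  ⇒  -6q = -1  ⇒  q = 1/6.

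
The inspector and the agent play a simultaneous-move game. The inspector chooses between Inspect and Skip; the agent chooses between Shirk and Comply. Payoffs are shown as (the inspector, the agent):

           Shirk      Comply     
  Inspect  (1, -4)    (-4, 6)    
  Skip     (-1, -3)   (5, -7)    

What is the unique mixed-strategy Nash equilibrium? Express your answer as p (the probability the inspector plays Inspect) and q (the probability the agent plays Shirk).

p = 2/7, q = 9/11

The inspector's mix must leave the agent indifferent between Shirk and Comply.
  the agent's payoff to Shirk: p·(-4) + (1−p)·(-3) = -p - 3
  the agent's payoff to Comply: p·6 + (1−p)·(-7) = 13p - 7
  -p - 3 = 13p - 7  ⇒  -14p = -4  ⇒  p = 2/7.
The agent's mix must leave the inspector indifferent between Inspect and Skip.
  the inspector's expected payoff from Inspect: q·1 + (1−q)·(-4) = 5q - 4
  the inspector's expected payoff from Skip: q·(-1) + (1−q)·5 = -6q + 5
  5q - 4 = -6q + 5  ⇒  11q = 9  ⇒  q = 9/11.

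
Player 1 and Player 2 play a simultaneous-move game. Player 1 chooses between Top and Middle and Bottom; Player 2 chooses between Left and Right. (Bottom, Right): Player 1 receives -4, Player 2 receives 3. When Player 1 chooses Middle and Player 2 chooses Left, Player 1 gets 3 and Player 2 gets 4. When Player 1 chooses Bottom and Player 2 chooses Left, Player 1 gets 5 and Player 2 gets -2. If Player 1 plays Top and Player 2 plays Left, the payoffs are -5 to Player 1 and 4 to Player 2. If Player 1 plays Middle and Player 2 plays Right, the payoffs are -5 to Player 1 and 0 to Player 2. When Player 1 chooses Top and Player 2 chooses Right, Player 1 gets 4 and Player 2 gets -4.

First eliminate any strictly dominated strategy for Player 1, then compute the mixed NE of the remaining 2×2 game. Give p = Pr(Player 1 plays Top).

Player 1's strategy Middle is strictly dominated by Bottom: 5 > 3 and -4 > -5. Eliminate Middle.
In a mixed equilibrium Player 2 is indifferent between Left and Right; this condition fixes p.
  Player 2's payoff to Left: p·4 + (1−p)·(-2) = 6p - 2
  Player 2's payoff to Right: p·(-4) + (1−p)·3 = -7p + 3
  6p - 2 = -7p + 3  ⇒  13p = 5  ⇒  p = 5/13.

p = 5/13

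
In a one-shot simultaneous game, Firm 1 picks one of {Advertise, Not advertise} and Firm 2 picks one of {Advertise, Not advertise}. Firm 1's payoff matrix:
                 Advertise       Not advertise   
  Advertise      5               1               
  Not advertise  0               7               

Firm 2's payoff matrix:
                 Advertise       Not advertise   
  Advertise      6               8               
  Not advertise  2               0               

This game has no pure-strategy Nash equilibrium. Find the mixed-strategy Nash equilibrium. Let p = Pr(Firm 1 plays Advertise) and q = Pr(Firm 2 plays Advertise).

Firm 1's mix must leave Firm 2 indifferent between Advertise and Not advertise.
  Firm 2's payoff to Advertise: p·6 + (1−p)·2 = 4p + 2
  Firm 2's payoff to Not advertise: p·8 + (1−p)·0 = 8p
  4p + 2 = 8p  ⇒  -4p = -2  ⇒  p = 1/2.
Firm 2's mix must leave Firm 1 indifferent between Advertise and Not advertise.
  Firm 1's payoff from Advertise: q·5 + (1−q)·1 = 4q + 1
  Firm 1's payoff from Not advertise: q·0 + (1−q)·7 = -7q + 7
  4q + 1 = -7q + 7  ⇒  11q = 6  ⇒  q = 6/11.

p = 1/2, q = 6/11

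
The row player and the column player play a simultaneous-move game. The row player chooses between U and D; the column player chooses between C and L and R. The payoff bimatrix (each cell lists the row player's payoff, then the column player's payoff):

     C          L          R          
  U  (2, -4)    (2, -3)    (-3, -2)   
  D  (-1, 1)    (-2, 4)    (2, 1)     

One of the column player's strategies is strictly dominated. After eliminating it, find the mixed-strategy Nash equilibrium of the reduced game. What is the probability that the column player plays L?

q = 5/9

The column player's strategy C is strictly dominated by L: -3 > -4 and 4 > 1. Eliminate C.
For the row player to be willing to mix, the row player must be indifferent between U and D, which pins down the column player's mix.
  the row player's expected payoff from U: q·2 + (1−q)·(-3) = 5q - 3
  the row player's expected payoff from D: q·(-2) + (1−q)·2 = -4q + 2
  5q - 3 = -4q + 2  ⇒  9q = 5  ⇒  q = 5/9.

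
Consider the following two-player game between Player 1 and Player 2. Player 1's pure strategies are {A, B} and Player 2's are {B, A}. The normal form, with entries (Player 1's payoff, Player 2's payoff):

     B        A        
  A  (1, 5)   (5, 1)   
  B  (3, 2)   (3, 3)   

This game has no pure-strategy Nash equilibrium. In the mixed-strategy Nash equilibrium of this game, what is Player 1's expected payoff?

Set Player 1's expected payoff from A equal to that from B:
  Player 1's payoff to A: q·1 + (1−q)·5 = -4q + 5
  Player 1's payoff to B: q·3 + (1−q)·3 = 3
  -4q + 5 = 3  ⇒  -4q = -2  ⇒  q = 1/2.
At equilibrium Player 1 is indifferent across rows, so Player 1's payoff equals the payoff from A: (1/2)·1 + (1/2)·5 = 3.

3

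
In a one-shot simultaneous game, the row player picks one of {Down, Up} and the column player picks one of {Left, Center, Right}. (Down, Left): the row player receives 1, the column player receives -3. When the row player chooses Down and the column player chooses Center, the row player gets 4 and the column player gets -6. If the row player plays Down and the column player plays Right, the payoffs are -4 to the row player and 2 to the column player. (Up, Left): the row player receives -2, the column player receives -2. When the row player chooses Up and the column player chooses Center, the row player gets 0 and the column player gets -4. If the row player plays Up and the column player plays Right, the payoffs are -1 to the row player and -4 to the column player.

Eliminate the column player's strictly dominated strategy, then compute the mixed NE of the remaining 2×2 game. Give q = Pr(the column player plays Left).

q = 1/2

The column player's strategy Center is strictly dominated by Left: -3 > -6 and -2 > -4. Eliminate Center.
The row player's indifference between Down and Up determines the column player's mixing probability q:
  the row player's expected payoff from Down: q·1 + (1−q)·(-4) = 5q - 4
  the row player's expected payoff from Up: q·(-2) + (1−q)·(-1) = -q - 1
  5q - 4 = -q - 1  ⇒  6q = 3  ⇒  q = 1/2.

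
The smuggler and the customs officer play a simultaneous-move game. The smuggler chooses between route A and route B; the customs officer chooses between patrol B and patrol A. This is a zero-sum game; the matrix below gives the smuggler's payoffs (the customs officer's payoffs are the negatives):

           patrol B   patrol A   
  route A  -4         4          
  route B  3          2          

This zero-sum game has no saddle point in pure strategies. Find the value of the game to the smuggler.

v = 20/9

For the smuggler to be willing to mix, the smuggler must be indifferent between route A and route B, which pins down the customs officer's mix.
  the smuggler's expected payoff from route A: q·(-4) + (1−q)·4 = -8q + 4
  the smuggler's expected payoff from route B: q·3 + (1−q)·2 = q + 2
  -8q + 4 = q + 2  ⇒  -9q = -2  ⇒  q = 2/9.
The value is the smuggler's expected payoff against this mix (using route A): (2/9)·(-4) + (7/9)·4 = 20/9.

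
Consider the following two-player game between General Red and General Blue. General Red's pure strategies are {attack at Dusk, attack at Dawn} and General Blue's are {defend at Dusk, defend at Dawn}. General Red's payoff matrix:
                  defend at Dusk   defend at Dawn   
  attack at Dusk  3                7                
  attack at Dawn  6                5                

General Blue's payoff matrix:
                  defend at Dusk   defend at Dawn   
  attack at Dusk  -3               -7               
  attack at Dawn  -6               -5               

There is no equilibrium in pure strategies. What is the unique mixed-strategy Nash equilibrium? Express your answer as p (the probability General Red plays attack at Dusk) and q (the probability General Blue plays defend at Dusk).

General Red's mix must leave General Blue indifferent between defend at Dusk and defend at Dawn.
  General Blue's payoff to defend at Dusk: p·(-3) + (1−p)·(-6) = 3p - 6
  General Blue's payoff to defend at Dawn: p·(-7) + (1−p)·(-5) = -2p - 5
  3p - 6 = -2p - 5  ⇒  5p = 1  ⇒  p = 1/5.
General Red's indifference between attack at Dusk and attack at Dawn determines General Blue's mixing probability q:
  General Red's payoff from attack at Dusk: q·3 + (1−q)·7 = -4q + 7
  General Red's payoff from attack at Dawn: q·6 + (1−q)·5 = q + 5
  -4q + 7 = q + 5  ⇒  -5q = -2  ⇒  q = 2/5.

p = 1/5, q = 2/5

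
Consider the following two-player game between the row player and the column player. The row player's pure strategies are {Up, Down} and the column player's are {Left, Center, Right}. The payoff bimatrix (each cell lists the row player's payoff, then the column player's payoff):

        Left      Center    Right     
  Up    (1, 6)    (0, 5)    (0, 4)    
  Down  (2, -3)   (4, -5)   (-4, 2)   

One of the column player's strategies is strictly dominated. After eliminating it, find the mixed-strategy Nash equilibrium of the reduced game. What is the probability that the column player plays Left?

q = 4/5

The column player's strategy Center is strictly dominated by Left: 6 > 5 and -3 > -5. Eliminate Center.
For the row player to be willing to mix, the row player must be indifferent between Up and Down, which pins down the column player's mix.
  the row player's expected payoff from Up: q·1 + (1−q)·0 = q
  the row player's expected payoff from Down: q·2 + (1−q)·(-4) = 6q - 4
  q = 6q - 4  ⇒  -5q = -4  ⇒  q = 4/5.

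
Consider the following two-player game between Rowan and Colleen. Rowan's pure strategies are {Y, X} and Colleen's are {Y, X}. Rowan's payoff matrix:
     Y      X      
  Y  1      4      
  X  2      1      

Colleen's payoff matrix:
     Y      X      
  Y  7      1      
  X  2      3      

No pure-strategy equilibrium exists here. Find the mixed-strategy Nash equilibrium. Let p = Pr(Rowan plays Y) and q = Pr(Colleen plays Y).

p = 1/7, q = 3/4

Colleen's indifference between Y and X determines Rowan's mixing probability p:
  Colleen's expected payoff from Y: p·7 + (1−p)·2 = 5p + 2
  Colleen's expected payoff from X: p·1 + (1−p)·3 = -2p + 3
  5p + 2 = -2p + 3  ⇒  7p = 1  ⇒  p = 1/7.
Set Rowan's expected payoff from Y equal to that from X:
  Rowan's expected payoff from Y: q·1 + (1−q)·4 = -3q + 4
  Rowan's expected payoff from X: q·2 + (1−q)·1 = q + 1
  -3q + 4 = q + 1  ⇒  -4q = -3  ⇒  q = 3/4.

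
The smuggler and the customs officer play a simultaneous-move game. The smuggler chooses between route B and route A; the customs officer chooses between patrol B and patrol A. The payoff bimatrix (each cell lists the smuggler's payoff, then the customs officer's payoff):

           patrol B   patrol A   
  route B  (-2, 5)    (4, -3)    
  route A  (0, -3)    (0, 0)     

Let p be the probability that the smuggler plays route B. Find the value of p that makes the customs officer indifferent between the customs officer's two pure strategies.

p = 3/11

For the customs officer to be willing to mix, the customs officer must be indifferent between patrol B and patrol A, which pins down the smuggler's mix.
  the customs officer's payoff to patrol B: p·5 + (1−p)·(-3) = 8p - 3
  the customs officer's payoff to patrol A: p·(-3) + (1−p)·0 = -3p
  8p - 3 = -3p  ⇒  11p = 3  ⇒  p = 3/11.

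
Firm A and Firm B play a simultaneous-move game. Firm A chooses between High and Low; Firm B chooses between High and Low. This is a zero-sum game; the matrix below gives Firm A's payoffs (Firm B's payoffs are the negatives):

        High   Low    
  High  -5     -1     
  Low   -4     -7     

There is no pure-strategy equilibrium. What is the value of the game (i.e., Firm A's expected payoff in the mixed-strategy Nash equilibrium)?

v = -31/7

In a mixed equilibrium Firm A is indifferent between High and Low; this condition fixes q.
  Firm A's payoff from High: q·(-5) + (1−q)·(-1) = -4q - 1
  Firm A's payoff from Low: q·(-4) + (1−q)·(-7) = 3q - 7
  -4q - 1 = 3q - 7  ⇒  -7q = -6  ⇒  q = 6/7.
The value is Firm A's expected payoff against this mix (using High): (6/7)·(-5) + (1/7)·(-1) = -31/7.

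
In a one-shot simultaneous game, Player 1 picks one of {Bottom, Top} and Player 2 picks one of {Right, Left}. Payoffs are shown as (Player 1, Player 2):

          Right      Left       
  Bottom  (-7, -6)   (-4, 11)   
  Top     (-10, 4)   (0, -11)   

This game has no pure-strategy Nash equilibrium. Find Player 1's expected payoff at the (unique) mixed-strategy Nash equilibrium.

Player 2's mix must leave Player 1 indifferent between Bottom and Top.
  Player 1's payoff to Bottom: q·(-7) + (1−q)·(-4) = -3q - 4
  Player 1's payoff to Top: q·(-10) + (1−q)·0 = -10q
  -3q - 4 = -10q  ⇒  7q = 4  ⇒  q = 4/7.
At equilibrium Player 1 is indifferent across rows, so Player 1's payoff equals the payoff from Bottom: (4/7)·(-7) + (3/7)·(-4) = -40/7.

-40/7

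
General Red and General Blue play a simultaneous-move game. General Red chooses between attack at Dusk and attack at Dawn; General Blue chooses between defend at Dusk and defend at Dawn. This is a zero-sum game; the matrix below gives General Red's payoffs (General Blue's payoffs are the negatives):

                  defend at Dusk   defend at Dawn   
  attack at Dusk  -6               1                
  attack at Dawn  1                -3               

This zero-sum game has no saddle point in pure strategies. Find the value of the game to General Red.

v = -17/11

In a mixed equilibrium General Red is indifferent between attack at Dusk and attack at Dawn; this condition fixes q.
  General Red's expected payoff from attack at Dusk: q·(-6) + (1−q)·1 = -7q + 1
  General Red's expected payoff from attack at Dawn: q·1 + (1−q)·(-3) = 4q - 3
  -7q + 1 = 4q - 3  ⇒  -11q = -4  ⇒  q = 4/11.
The value is General Red's expected payoff against this mix (using attack at Dusk): (4/11)·(-6) + (7/11)·1 = -17/11.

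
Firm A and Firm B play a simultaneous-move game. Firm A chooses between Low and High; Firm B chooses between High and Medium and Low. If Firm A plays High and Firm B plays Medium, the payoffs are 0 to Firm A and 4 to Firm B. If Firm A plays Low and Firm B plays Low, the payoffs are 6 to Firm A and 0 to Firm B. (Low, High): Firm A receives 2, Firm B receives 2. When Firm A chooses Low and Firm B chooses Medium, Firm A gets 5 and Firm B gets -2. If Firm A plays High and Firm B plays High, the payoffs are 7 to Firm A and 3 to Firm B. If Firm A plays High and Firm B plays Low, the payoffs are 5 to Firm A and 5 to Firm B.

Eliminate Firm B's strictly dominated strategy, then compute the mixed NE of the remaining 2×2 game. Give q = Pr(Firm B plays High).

q = 1/6

Firm B's strategy Medium is strictly dominated by Low: 0 > -2 and 5 > 4. Eliminate Medium.
In a mixed equilibrium Firm A is indifferent between Low and High; this condition fixes q.
  Firm A's expected payoff from Low: q·2 + (1−q)·6 = -4q + 6
  Firm A's expected payoff from High: q·7 + (1−q)·5 = 2q + 5
  -4q + 6 = 2q + 5  ⇒  -6q = -1  ⇒  q = 1/6.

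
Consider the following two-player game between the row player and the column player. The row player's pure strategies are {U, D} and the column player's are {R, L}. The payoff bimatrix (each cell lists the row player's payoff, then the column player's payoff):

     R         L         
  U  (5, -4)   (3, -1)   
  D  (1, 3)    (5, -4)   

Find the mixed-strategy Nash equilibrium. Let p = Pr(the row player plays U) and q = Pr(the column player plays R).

The column player's indifference between R and L determines the row player's mixing probability p:
  the column player's expected payoff from R: p·(-4) + (1−p)·3 = -7p + 3
  the column player's expected payoff from L: p·(-1) + (1−p)·(-4) = 3p - 4
  -7p + 3 = 3p - 4  ⇒  -10p = -7  ⇒  p = 7/10.
The row player's indifference between U and D determines the column player's mixing probability q:
  the row player's payoff to U: q·5 + (1−q)·3 = 2q + 3
  the row player's payoff to D: q·1 + (1−q)·5 = -4q + 5
  2q + 3 = -4q + 5  ⇒  6q = 2  ⇒  q = 1/3.

p = 7/10, q = 1/3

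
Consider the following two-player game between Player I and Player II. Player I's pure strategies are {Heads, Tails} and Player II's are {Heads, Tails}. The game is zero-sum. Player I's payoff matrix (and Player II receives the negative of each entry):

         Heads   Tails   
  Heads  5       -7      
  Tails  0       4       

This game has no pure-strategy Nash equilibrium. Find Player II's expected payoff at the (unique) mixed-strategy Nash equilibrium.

Set Player II's expected payoff from Heads equal to that from Tails:
  Player II's payoff to Heads: p·(-5) + (1−p)·0 = -5p
  Player II's payoff to Tails: p·7 + (1−p)·(-4) = 11p - 4
  -5p = 11p - 4  ⇒  -16p = -4  ⇒  p = 1/4.
At equilibrium Player II is indifferent across columns, so Player II's payoff equals the payoff from Heads: (1/4)·(-5) + (3/4)·0 = -5/4.

-5/4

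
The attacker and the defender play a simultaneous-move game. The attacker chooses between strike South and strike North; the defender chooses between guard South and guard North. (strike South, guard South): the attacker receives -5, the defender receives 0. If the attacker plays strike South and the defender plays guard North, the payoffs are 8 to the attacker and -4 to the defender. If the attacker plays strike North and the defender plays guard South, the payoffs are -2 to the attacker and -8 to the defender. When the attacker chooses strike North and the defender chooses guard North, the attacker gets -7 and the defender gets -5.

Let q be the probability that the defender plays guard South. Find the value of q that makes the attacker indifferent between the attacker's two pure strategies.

q = 5/6

The defender's mix must leave the attacker indifferent between strike South and strike North.
  the attacker's expected payoff from strike South: q·(-5) + (1−q)·8 = -13q + 8
  the attacker's expected payoff from strike North: q·(-2) + (1−q)·(-7) = 5q - 7
  -13q + 8 = 5q - 7  ⇒  -18q = -15  ⇒  q = 5/6.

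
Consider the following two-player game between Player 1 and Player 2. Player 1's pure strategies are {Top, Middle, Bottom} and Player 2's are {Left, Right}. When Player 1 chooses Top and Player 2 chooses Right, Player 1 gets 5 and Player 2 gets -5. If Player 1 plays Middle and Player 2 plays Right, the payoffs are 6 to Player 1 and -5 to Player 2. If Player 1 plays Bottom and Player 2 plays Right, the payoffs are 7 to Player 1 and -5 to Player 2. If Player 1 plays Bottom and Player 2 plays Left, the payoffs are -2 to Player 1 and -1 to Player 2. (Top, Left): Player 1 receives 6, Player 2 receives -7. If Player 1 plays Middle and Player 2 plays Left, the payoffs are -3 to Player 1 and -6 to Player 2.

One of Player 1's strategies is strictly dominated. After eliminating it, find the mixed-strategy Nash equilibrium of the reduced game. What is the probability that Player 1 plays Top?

Player 1's strategy Middle is strictly dominated by Bottom: -2 > -3 and 7 > 6. Eliminate Middle.
Set Player 2's expected payoff from Left equal to that from Right:
  Player 2's payoff to Left: p·(-7) + (1−p)·(-1) = -6p - 1
  Player 2's payoff to Right: p·(-5) + (1−p)·(-5) = -5
  -6p - 1 = -5  ⇒  -6p = -4  ⇒  p = 2/3.

p = 2/3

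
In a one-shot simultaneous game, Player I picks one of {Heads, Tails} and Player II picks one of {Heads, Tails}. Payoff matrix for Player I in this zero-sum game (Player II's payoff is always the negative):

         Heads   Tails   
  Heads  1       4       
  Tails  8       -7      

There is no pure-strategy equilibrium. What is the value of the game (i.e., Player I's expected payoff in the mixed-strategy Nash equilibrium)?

For Player I to be willing to mix, Player I must be indifferent between Heads and Tails, which pins down Player II's mix.
  Player I's payoff to Heads: q·1 + (1−q)·4 = -3q + 4
  Player I's payoff to Tails: q·8 + (1−q)·(-7) = 15q - 7
  -3q + 4 = 15q - 7  ⇒  -18q = -11  ⇒  q = 11/18.
The value is Player I's expected payoff against this mix (using Heads): (11/18)·1 + (7/18)·4 = 13/6.

v = 13/6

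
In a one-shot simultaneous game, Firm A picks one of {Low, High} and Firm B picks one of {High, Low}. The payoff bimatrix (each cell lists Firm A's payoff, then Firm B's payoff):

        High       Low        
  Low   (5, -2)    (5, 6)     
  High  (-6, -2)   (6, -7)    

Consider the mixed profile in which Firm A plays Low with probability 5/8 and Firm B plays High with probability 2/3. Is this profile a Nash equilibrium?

No

Given Firm A's mix p = 5/8, Firm B's payoff from High is -2 but from Low is 9/8. Firm B strictly prefers Low, so Firm B would not mix.
So the proposed profile is not a Nash equilibrium.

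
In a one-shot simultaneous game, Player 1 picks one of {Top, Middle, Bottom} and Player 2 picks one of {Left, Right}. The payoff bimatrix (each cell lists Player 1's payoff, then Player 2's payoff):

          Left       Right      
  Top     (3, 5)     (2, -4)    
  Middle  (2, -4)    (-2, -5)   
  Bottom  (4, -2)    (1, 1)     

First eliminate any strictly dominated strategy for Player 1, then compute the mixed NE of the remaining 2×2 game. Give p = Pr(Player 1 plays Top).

Player 1's strategy Middle is strictly dominated by Bottom: 4 > 2 and 1 > -2. Eliminate Middle.
For Player 2 to be willing to mix, Player 2 must be indifferent between Left and Right, which pins down Player 1's mix.
  Player 2's payoff to Left: p·5 + (1−p)·(-2) = 7p - 2
  Player 2's payoff to Right: p·(-4) + (1−p)·1 = -5p + 1
  7p - 2 = -5p + 1  ⇒  12p = 3  ⇒  p = 1/4.

p = 1/4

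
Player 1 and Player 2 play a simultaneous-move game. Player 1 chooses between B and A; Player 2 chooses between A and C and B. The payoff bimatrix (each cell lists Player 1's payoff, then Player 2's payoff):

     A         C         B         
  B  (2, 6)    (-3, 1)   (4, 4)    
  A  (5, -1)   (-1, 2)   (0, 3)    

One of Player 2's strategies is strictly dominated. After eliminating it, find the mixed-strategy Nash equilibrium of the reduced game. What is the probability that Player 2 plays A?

Player 2's strategy C is strictly dominated by B: 4 > 1 and 3 > 2. Eliminate C.
For Player 1 to be willing to mix, Player 1 must be indifferent between B and A, which pins down Player 2's mix.
  Player 1's payoff from B: q·2 + (1−q)·4 = -2q + 4
  Player 1's payoff from A: q·5 + (1−q)·0 = 5q
  -2q + 4 = 5q  ⇒  -7q = -4  ⇒  q = 4/7.

q = 4/7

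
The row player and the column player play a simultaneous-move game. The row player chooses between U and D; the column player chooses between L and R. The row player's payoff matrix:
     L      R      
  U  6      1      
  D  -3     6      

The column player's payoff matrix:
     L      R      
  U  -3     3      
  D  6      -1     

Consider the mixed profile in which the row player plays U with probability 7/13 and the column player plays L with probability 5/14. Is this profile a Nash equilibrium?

Check the column player's indifference given the row player's mix p = 7/13:
  payoff from L = 15/13; payoff from R = 15/13 — equal.
Check the row player's indifference given the column player's mix q = 5/14:
  payoff from U = 39/14; payoff from D = 39/14 — equal.
Both players are indifferent, so neither can profitably deviate.

Yes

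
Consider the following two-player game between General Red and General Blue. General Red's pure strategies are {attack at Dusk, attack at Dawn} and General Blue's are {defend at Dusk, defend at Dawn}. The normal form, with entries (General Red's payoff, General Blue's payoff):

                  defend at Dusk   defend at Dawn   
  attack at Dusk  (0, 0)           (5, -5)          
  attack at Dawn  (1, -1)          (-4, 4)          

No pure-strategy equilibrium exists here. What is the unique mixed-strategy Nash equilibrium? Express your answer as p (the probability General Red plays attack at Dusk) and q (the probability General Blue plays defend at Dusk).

p = 1/2, q = 9/10

General Blue's indifference between defend at Dusk and defend at Dawn determines General Red's mixing probability p:
  General Blue's payoff to defend at Dusk: p·0 + (1−p)·(-1) = p - 1
  General Blue's payoff to defend at Dawn: p·(-5) + (1−p)·4 = -9p + 4
  p - 1 = -9p + 4  ⇒  10p = 5  ⇒  p = 1/2.
Set General Red's expected payoff from attack at Dusk equal to that from attack at Dawn:
  General Red's payoff to attack at Dusk: q·0 + (1−q)·5 = -5q + 5
  General Red's payoff to attack at Dawn: q·1 + (1−q)·(-4) = 5q - 4
  -5q + 5 = 5q - 4  ⇒  -10q = -9  ⇒  q = 9/10.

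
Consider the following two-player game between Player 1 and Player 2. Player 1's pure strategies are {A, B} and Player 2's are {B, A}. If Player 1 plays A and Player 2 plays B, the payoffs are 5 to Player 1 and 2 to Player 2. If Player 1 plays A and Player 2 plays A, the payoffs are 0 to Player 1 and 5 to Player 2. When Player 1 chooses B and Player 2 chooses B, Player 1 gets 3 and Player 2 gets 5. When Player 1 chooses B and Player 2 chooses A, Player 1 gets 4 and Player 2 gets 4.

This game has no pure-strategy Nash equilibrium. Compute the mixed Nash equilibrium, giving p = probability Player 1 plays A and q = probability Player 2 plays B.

Set Player 2's expected payoff from B equal to that from A:
  Player 2's expected payoff from B: p·2 + (1−p)·5 = -3p + 5
  Player 2's expected payoff from A: p·5 + (1−p)·4 = p + 4
  -3p + 5 = p + 4  ⇒  -4p = -1  ⇒  p = 1/4.
Player 2's mix must leave Player 1 indifferent between A and B.
  Player 1's expected payoff from A: q·5 + (1−q)·0 = 5q
  Player 1's expected payoff from B: q·3 + (1−q)·4 = -q + 4
  5q = -q + 4  ⇒  6q = 4  ⇒  q = 2/3.

p = 1/4, q = 2/3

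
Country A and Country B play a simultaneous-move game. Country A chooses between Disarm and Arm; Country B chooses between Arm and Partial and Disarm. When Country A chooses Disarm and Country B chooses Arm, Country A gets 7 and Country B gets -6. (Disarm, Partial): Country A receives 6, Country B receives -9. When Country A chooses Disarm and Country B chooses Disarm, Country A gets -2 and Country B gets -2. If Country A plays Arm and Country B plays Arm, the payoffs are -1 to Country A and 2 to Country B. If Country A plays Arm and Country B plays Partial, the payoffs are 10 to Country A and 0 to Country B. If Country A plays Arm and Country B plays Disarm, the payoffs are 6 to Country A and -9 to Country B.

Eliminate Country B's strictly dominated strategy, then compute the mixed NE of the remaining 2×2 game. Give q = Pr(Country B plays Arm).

q = 1/2

Country B's strategy Partial is strictly dominated by Arm: -6 > -9 and 2 > 0. Eliminate Partial.
For Country A to be willing to mix, Country A must be indifferent between Disarm and Arm, which pins down Country B's mix.
  Country A's payoff from Disarm: q·7 + (1−q)·(-2) = 9q - 2
  Country A's payoff from Arm: q·(-1) + (1−q)·6 = -7q + 6
  9q - 2 = -7q + 6  ⇒  16q = 8  ⇒  q = 1/2.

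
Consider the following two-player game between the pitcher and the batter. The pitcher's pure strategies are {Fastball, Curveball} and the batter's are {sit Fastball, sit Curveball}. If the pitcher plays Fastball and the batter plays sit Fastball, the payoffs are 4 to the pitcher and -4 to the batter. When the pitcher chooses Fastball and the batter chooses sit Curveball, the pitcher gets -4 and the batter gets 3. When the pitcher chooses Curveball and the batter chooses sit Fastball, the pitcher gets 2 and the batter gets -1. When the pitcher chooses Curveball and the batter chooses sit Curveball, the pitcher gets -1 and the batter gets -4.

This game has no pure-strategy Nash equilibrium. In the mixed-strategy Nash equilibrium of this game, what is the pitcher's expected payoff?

4/5

The batter's mix must leave the pitcher indifferent between Fastball and Curveball.
  the pitcher's payoff to Fastball: q·4 + (1−q)·(-4) = 8q - 4
  the pitcher's payoff to Curveball: q·2 + (1−q)·(-1) = 3q - 1
  8q - 4 = 3q - 1  ⇒  5q = 3  ⇒  q = 3/5.
At equilibrium the pitcher is indifferent across rows, so the pitcher's payoff equals the payoff from Fastball: (3/5)·4 + (2/5)·(-4) = 4/5.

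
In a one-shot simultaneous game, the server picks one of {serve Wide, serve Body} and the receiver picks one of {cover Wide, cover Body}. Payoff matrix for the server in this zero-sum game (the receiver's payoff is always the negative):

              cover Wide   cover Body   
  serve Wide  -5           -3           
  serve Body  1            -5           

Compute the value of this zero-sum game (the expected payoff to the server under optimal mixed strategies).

v = -7/2

For the server to be willing to mix, the server must be indifferent between serve Wide and serve Body, which pins down the receiver's mix.
  the server's payoff from serve Wide: q·(-5) + (1−q)·(-3) = -2q - 3
  the server's payoff from serve Body: q·1 + (1−q)·(-5) = 6q - 5
  -2q - 3 = 6q - 5  ⇒  -8q = -2  ⇒  q = 1/4.
The value is the server's expected payoff against this mix (using serve Wide): (1/4)·(-5) + (3/4)·(-3) = -7/2.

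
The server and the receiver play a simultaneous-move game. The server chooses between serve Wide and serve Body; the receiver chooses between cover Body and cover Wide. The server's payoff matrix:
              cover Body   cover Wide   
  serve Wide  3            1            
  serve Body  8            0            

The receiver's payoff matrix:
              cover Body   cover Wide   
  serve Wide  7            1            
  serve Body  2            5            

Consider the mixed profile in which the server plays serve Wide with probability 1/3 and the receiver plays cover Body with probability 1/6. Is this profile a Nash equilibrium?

Yes

Check the receiver's indifference given the server's mix p = 1/3:
  payoff from cover Body = 11/3; payoff from cover Wide = 11/3 — equal.
Check the server's indifference given the receiver's mix q = 1/6:
  payoff from serve Wide = 4/3; payoff from serve Body = 4/3 — equal.
Both players are indifferent, so neither can profitably deviate.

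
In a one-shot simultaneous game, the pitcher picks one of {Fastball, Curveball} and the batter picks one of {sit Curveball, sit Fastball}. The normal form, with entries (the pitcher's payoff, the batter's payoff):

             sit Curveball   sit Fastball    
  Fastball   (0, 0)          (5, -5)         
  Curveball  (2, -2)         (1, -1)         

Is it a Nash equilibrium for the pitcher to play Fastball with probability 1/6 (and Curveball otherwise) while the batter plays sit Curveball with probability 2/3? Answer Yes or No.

Check the batter's indifference given the pitcher's mix p = 1/6:
  payoff from sit Curveball = -5/3; payoff from sit Fastball = -5/3 — equal.
Check the pitcher's indifference given the batter's mix q = 2/3:
  payoff from Fastball = 5/3; payoff from Curveball = 5/3 — equal.
Both players are indifferent, so neither can profitably deviate.

Yes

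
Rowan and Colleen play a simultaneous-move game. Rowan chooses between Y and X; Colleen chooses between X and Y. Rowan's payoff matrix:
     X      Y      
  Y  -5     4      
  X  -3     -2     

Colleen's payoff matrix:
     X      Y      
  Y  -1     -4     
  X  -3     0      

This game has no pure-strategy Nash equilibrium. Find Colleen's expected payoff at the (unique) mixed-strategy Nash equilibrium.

-2

For Colleen to be willing to mix, Colleen must be indifferent between X and Y, which pins down Rowan's mix.
  Colleen's expected payoff from X: p·(-1) + (1−p)·(-3) = 2p - 3
  Colleen's expected payoff from Y: p·(-4) + (1−p)·0 = -4p
  2p - 3 = -4p  ⇒  6p = 3  ⇒  p = 1/2.
At equilibrium Colleen is indifferent across columns, so Colleen's payoff equals the payoff from X: (1/2)·(-1) + (1/2)·(-3) = -2.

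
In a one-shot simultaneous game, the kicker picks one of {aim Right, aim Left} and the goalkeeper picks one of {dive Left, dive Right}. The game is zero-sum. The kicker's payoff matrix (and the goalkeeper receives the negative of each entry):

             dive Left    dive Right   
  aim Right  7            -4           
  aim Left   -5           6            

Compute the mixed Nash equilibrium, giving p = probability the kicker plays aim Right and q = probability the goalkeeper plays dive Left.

In a mixed equilibrium the goalkeeper is indifferent between dive Left and dive Right; this condition fixes p.
  the goalkeeper's payoff from dive Left: p·(-7) + (1−p)·5 = -12p + 5
  the goalkeeper's payoff from dive Right: p·4 + (1−p)·(-6) = 10p - 6
  -12p + 5 = 10p - 6  ⇒  -22p = -11  ⇒  p = 1/2.
For the kicker to be willing to mix, the kicker must be indifferent between aim Right and aim Left, which pins down the goalkeeper's mix.
  the kicker's payoff to aim Right: q·7 + (1−q)·(-4) = 11q - 4
  the kicker's payoff to aim Left: q·(-5) + (1−q)·6 = -11q + 6
  11q - 4 = -11q + 6  ⇒  22q = 10  ⇒  q = 5/11.

p = 1/2, q = 5/11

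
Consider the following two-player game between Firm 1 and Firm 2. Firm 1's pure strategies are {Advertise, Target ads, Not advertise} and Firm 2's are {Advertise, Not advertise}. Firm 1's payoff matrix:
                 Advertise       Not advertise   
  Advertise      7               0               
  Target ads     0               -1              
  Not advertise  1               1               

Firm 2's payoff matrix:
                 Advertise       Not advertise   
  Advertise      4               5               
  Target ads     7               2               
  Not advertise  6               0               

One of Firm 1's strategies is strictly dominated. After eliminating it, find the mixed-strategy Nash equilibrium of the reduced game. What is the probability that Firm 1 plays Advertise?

Firm 1's strategy Target ads is strictly dominated by Not advertise: 1 > 0 and 1 > -1. Eliminate Target ads.
Firm 1's mix must leave Firm 2 indifferent between Advertise and Not advertise.
  Firm 2's expected payoff from Advertise: p·4 + (1−p)·6 = -2p + 6
  Firm 2's expected payoff from Not advertise: p·5 + (1−p)·0 = 5p
  -2p + 6 = 5p  ⇒  -7p = -6  ⇒  p = 6/7.

p = 6/7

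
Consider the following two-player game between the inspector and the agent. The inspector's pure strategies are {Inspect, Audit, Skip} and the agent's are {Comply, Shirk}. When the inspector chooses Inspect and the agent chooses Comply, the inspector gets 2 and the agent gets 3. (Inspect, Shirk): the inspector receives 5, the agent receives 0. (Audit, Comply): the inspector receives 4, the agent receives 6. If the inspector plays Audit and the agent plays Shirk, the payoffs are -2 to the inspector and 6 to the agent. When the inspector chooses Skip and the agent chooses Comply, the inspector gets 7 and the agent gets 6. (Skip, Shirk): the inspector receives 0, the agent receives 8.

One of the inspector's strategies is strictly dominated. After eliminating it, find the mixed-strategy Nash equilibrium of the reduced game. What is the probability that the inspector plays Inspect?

p = 2/5

The inspector's strategy Audit is strictly dominated by Skip: 7 > 4 and 0 > -2. Eliminate Audit.
In a mixed equilibrium the agent is indifferent between Comply and Shirk; this condition fixes p.
  the agent's payoff from Comply: p·3 + (1−p)·6 = -3p + 6
  the agent's payoff from Shirk: p·0 + (1−p)·8 = -8p + 8
  -3p + 6 = -8p + 8  ⇒  5p = 2  ⇒  p = 2/5.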